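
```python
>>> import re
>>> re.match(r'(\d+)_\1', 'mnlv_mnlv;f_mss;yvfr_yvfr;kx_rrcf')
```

`re.match` won't scan ahead — the pattern has to work from the very first character.
Here position 0 doesn't satisfy it, so the call returns None.

None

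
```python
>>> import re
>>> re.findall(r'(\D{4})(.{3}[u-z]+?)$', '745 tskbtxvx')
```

[(' tsk', 'btxvx')]

This matches exactly 4 of a non-digit (captured); then exactly 3 of any character, then one or more of a character in [u-z] (lazy) (captured); then anchored at the end.
Matches: at [3:12] match ' tskbtxvx', groups = (' tsk', 'btxvx').
Multiple groups make `findall` return tuples — one 2-tuple for the one match.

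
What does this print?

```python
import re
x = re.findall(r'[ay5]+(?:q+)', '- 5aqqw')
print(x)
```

['5aqq']

Since nothing is captured, `findall` lists the 1 matched substring directly.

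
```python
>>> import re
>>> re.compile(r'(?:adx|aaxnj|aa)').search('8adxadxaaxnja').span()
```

(1, 4)

`re.search` tries every starting position until one works.
The match spans [1:4] → 'adx'.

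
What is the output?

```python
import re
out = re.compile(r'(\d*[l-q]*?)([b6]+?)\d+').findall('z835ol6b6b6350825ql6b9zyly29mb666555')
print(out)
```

[('835ol', '6b'), ('', 'b'), ('ql', '6b'), ('29m', 'b')]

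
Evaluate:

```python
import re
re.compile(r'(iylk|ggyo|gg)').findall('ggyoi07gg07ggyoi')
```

['ggyo', 'gg', 'ggyo']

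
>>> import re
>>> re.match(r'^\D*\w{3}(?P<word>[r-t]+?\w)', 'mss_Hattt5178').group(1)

The match spans [0:10] → 'mss_Hattt5'.
Captured: group 1 = 't5'.

't5'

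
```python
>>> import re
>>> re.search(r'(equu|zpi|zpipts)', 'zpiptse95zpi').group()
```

`|` is ordered: at each position the engine commits to the first alternative that works.
The match spans [0:3] → 'zpi'.

'zpi'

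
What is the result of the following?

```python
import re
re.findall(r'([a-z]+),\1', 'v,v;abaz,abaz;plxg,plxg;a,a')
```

['v', 'abaz', 'plxg', 'a']

`\1` is not a pattern — it's the concrete string captured by group 1, re-applied verbatim.
Matches: at [0:3] match 'v,v', group 1 = 'v'; at [4:13] match 'abaz,abaz', group 1 = 'abaz'; at [14:23] match 'plxg,plxg', group 1 = 'plxg'; at [24:27] match 'a,a', group 1 = 'a'.
`findall` collects group 1 from each match (4 total).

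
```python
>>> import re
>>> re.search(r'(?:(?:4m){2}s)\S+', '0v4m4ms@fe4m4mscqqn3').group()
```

'4m4ms@fe4m4mscqqn3'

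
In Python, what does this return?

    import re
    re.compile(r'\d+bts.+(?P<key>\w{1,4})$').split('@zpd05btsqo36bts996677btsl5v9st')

['@zpd', 't', '']

With a capturing group present, the delimiter's captured portion is kept in the result list.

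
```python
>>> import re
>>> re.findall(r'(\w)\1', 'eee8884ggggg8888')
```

['e', '8', 'g', 'g', '8', '8']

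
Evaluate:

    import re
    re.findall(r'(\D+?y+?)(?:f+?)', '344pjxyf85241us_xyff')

['pjxy', 'us_xy']

`findall` collects group 1 from each match (2 total).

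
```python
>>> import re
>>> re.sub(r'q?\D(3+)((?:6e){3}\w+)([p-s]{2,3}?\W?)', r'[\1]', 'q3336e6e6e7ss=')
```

Pattern: optionally the literal 'q', then a non-digit; then one or more of a literal '3' (captured); then the literal '6e' repeated 3 times, then one or more of a word character (captured); then 2 to 3 of a character in [p-s] (lazy), then optionally a non-word character (captured).
Matches: at [0:14] → 'q3336e6e6e7ss='.
`\1` in the replacement pulls in group 1's text for each match.

'[333]'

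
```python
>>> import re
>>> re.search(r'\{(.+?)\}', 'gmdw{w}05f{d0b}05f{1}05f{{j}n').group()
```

'{w}'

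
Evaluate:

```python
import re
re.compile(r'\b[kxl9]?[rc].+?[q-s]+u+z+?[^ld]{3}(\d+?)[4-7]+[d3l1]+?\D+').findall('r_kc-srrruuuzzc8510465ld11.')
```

The pattern matches a word boundary (`\b`, zero-width); then optionally one of [kxl9], then one of [rc]; then one or more of any character (lazy); then one or more of a character in [q-s]; then one or more of a literal 'u', then one or more of the literal 'z' (lazy), then exactly 3 of any character except [ld]; then one or more of a digit (lazy) (captured); then one or more of a character in [4-7], then one or more of one of [d3l1] (lazy), then one or more of a non-digit.
Scanning left to right: at [0:24] match 'r_kc-srrruuuzzc8510465ld', group 1 = '510'.
`findall` collects group 1 from the one match (1 total).

['510']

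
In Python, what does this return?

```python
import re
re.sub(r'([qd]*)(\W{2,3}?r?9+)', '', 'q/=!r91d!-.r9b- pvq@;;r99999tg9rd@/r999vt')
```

Pattern: zero or more of one of [qd] (captured); then 2 to 3 of a non-word character (lazy), then optionally the literal 'r', then one or more of the literal '9' (captured).
Matches: at [0:6] → 'q/=!r9'; at [7:13] → 'd!-.r9'; at [18:28] → 'q@;;r99999'; at [32:39] → 'd@/r999'.
Every occurrence is swapped for ''.

'1b- pvtg9rvt'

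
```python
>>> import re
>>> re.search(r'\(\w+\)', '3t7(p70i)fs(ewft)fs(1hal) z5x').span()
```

(3, 9)

`re.search` tries every starting position until one works.
The match spans [3:9] → '(p70i)'.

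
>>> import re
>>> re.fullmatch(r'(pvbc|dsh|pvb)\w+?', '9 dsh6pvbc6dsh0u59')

None

`re.fullmatch` is like wrapping the pattern in `^…$` (in single-line mode).
Here the string isn't matched end-to-end, so the call returns None.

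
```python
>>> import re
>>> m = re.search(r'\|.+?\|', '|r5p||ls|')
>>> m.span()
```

(0, 5)

With the lazy modifier that quantifier settles for the fewest repetitions that let the rest of the pattern succeed (the atoms after it are unaffected and can still be greedy).
The match spans [0:5] → '|r5p|'.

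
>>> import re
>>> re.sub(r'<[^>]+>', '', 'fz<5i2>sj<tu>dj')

Matches: at [2:7] → '<5i2>'; at [9:13] → '<tu>'.
`sub` substitutes '' at each match site.

'fzsjdj'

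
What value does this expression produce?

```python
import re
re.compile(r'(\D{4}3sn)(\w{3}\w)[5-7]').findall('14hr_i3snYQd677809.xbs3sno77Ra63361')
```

[('hr_i3sn', 'YQd6')]

Pattern: exactly 4 of a non-digit, then the literal '3sn' (captured); then exactly 3 of a word character, then a word character (captured); then a character in [5-7].
Matches: at [2:14] match 'hr_i3snYQd67', groups = ('hr_i3sn', 'YQd6').
`findall` packs the 2 group values into a tuple for every match.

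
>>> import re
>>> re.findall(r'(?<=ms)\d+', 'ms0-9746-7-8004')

Lookahead/lookbehind check context without consuming it, so the matched span excludes the asserted characters.
Matches: at [2:3] → '0'.
No capturing groups, so `findall` returns the 1 full match string.

['0']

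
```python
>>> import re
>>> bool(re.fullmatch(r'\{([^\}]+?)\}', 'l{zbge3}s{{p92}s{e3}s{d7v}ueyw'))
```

False

`re.fullmatch` is like wrapping the pattern in `^…$` (in single-line mode).
Here there's no way to consume every character, so the call returns None, and `bool(None)` is False.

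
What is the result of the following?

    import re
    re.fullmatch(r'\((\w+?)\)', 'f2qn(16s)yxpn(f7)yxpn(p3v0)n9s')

`re.fullmatch` requires the pattern to consume the entire string.
Here the pattern can't cover the whole string, so the call returns None.

None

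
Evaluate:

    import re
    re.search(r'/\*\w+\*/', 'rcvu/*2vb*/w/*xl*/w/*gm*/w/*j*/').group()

The match spans [4:11] → '/*2vb*/'.

'/*2vb*/'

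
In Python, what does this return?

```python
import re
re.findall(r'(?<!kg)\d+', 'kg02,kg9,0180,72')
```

The negative lookahead/lookbehind blocks any match where the forbidden context is present.
Walking the string: at [3:4] → '2'; at [9:13] → '0180'; at [14:16] → '72'.
`findall` yields the raw match text (3 of them) because the pattern has no groups.

['2', '0180', '72']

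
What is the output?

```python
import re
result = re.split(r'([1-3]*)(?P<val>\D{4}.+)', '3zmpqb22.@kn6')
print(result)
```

['', '3', 'zmpqb22.@kn6', '']

This matches zero or more of a character in [1-3] (captured); then exactly 4 of a non-digit, then one or more of any character (captured as 'val').
Matches to split on: at [0:13] → '3zmpqb22.@kn6'.
The group in the pattern means `split` returns the separators' captures alongside the pieces.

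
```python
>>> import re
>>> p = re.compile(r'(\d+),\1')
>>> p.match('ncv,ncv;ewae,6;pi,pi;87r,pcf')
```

None

`re.match` won't scan ahead — the pattern has to work from the very first character.
Here position 0 doesn't satisfy it, so the call returns None.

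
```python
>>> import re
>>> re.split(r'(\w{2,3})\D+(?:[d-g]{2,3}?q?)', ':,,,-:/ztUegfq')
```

The pattern matches 2 to 3 of a word character (captured); then one or more of a non-digit; then 2 to 3 of a character in [d-g] (lazy), then optionally the literal 'q' (non-capturing group).
Matches to split on: at [7:14] → 'ztUegfq'.
The group in the pattern means `split` returns the separators' captures alongside the pieces.

[':,,,-:/', 'ztU', '']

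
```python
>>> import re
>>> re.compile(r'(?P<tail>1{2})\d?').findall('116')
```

The pattern matches exactly 2 of a literal '1' (captured as 'tail'); then optionally a digit.
Scanning left to right: at [0:3] match '116', group 1 = '11'.
Because there's exactly one group, `findall` drops the full match and keeps group 1 from the one hit.

['11']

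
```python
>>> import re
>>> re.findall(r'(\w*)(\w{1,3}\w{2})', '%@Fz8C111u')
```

[('Fz8C1', '11u')]

`findall` packs the 2 group values into a tuple for every match.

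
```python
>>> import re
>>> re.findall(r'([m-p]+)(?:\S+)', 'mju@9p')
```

['m']

With a single group, `findall` returns only what that group captured — 1 item.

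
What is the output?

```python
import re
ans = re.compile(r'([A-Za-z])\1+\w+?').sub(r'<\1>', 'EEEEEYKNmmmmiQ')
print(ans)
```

<E>KN<m>Q

The backreference `\1` re-matches whatever the first group consumed, character for character.
Matches: at [0:6] → 'EEEEEY'; at [8:13] → 'mmmmi'.
The replacement refers to a captured group, so each match is rewritten using its own captured text.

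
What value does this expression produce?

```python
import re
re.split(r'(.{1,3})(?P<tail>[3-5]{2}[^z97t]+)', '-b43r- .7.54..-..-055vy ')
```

The pattern matches 1 to 3 of any character (captured); then exactly 2 of a character in [3-5], then one or more of any character except [z97t] (captured as 'tail').
Matches to split on: at [0:8] → '-b43r- .'; at [8:24] → '7.54..-..-055vy '.
Because the pattern has a capturing group, `split` also inserts each captured text between the pieces.

['', '-b', '43r- .', '', '7.', '54..-..-055vy ', '']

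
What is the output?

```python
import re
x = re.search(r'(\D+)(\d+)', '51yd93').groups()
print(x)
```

This matches one or more of a non-digit (captured); then one or more of a digit (captured).
`search` walks the string left to right and returns the first match it finds.
The match spans [2:6] → 'yd93'.
Captured: group 1 = 'yd', group 2 = '93'.

('yd', '93')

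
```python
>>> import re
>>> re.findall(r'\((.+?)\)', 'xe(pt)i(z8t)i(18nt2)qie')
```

A non-greedy quantifier consumes as few characters as it can — just enough that the remainder of the pattern still matches from where it stops; whatever follows it matches normally.
Because there's exactly one group, `findall` drops the full match and keeps group 1 from each hit.

['pt', 'z8t', '18nt2']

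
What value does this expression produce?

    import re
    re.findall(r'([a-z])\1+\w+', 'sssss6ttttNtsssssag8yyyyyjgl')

['s']

`\1` is not a pattern — it's the concrete string captured by group 1, re-applied verbatim.
Walking the string: at [0:28] match 'sssss6ttttNtsssssag8yyyyyjgl', group 1 = 's'.
`findall` collects group 1 from the one match (1 total).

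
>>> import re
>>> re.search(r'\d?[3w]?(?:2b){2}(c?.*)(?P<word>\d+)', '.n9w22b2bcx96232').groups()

('cx9623', '2')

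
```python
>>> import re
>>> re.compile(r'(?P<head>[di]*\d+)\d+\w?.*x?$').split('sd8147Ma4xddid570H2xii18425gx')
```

['s', 'd814', '']

This matches zero or more of one of [di], then one or more of a digit (captured as 'head'); then one or more of a digit, then optionally a word character; then zero or more of any character, then optionally a literal 'x'; then anchored at the end.
`re.split` interleaves the captured-group text with the surrounding fragments.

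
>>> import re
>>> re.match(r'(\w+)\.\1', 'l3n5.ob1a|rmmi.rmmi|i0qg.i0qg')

None

`\1` is not a pattern — it's the concrete string captured by group 1, re-applied verbatim.
`re.match` only tries the pattern at the start of the string.
Here the pattern fails at index 0, so the call returns None.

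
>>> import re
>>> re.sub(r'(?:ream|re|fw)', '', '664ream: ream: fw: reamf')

The regex engine tests alternatives in the order written; an earlier branch that matches wins even if a later one would match more.
Matches: at [3:7] → 'ream'; at [9:13] → 'ream'; at [15:17] → 'fw'; at [19:23] → 'ream'.
`sub` substitutes '' at each match site.

'664: : : f'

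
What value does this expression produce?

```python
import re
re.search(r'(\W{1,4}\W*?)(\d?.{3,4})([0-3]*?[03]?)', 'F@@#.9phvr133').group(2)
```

'9phvr'

The match spans [1:10] → '@@#.9phvr'.
Captured: group 1 = '@@#.', group 2 = '9phvr', group 3 = ''.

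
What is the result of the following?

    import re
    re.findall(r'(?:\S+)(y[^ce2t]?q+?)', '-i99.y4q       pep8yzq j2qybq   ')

['y4q', 'yzq', 'ybq']

Pattern: one or more of a non-whitespace character (non-capturing group); then a literal 'y', then optionally any character except [ce2t], then one or more of a literal 'q' (lazy) (captured).
Walking the string: at [0:8] match '-i99.y4q', group 1 = 'y4q'; at [15:22] match 'pep8yzq', group 1 = 'yzq'; at [23:29] match 'j2qybq', group 1 = 'ybq'.
With a single group, `findall` returns only what that group captured — 3 items.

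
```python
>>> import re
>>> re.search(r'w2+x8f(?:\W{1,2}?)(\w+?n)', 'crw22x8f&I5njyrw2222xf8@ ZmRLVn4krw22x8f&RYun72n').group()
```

'w22x8f&I5n'

Pattern: the literal 'w', then one or more of a literal '2', then the literal 'x8f'; then 1 to 2 of a non-word character (lazy) (non-capturing group); then one or more of a word character (lazy), then a literal 'n' (captured).
The match spans [2:12] → 'w22x8f&I5n'.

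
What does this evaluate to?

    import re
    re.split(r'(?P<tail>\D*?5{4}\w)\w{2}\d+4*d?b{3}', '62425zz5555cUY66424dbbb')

['62425', 'zz5555c', '']

The pattern matches zero or more of a non-digit (lazy), then exactly 4 of the literal '5', then a word character (captured as 'tail'); then exactly 2 of a word character, then one or more of a digit; then zero or more of a literal '4'; then optionally the literal 'd', then exactly 3 of a literal 'b'.
Matches to split on: at [5:23] → 'zz5555cUY66424dbbb'.
Because the pattern has a capturing group, `split` also inserts each captured text between the pieces.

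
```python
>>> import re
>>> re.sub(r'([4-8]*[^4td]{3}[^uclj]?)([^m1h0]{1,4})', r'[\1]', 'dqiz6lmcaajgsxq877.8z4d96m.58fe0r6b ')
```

`\1` in the replacement pulls in group 1's text for each match.

'd[qiz6][mcaa][q877]d[96m.][0r6b]'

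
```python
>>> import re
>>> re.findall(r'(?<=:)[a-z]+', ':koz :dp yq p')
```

Because the assertion is zero-width, the text it checks is not consumed and won't appear in the result.
With no groups in the pattern, `findall` gives back each whole match — 2 here.

['koz', 'dp']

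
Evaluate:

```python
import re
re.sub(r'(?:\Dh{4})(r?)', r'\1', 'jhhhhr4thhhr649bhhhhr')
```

'r4thhhr649r'

The pattern matches a non-digit, then exactly 4 of a literal 'h' (non-capturing group); then optionally a literal 'r' (captured).
Matches: at [0:6] → 'jhhhhr'; at [15:21] → 'bhhhhr'.
The replacement refers to a captured group, so each match is rewritten using its own captured text.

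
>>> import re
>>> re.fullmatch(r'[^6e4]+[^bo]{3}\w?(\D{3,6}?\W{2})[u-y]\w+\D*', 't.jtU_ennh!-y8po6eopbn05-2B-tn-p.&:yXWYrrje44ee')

None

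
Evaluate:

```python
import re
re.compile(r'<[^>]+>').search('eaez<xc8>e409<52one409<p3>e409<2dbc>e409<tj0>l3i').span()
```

`re.search` tries every starting position until one works.
The match spans [4:9] → '<xc8>'.

(4, 9)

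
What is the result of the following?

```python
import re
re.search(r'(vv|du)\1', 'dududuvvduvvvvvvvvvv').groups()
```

After group 1 captures some text, `\1` only succeeds where that same text appears again.
`re.search` tries every starting position until one works.
The match spans [0:4] → 'dudu'.
Captured: group 1 = 'du'.

('du',)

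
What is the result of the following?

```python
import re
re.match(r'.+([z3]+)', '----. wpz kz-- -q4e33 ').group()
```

Pattern: one or more of any character; then one or more of one of [z3] (captured).
`re.match` won't scan ahead — the pattern has to work from the very first character.
The match spans [0:21] → '----. wpz kz-- -q4e33'.
Captured: group 1 = '3'.

'----. wpz kz-- -q4e33'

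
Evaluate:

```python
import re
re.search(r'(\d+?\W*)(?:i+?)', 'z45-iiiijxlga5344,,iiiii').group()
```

'45-i'

The pattern matches one or more of a digit (lazy), then zero or more of a non-word character (captured); then one or more of a literal 'i' (lazy) (non-capturing group).
The `?` after the quantifier makes it lazy — it takes as little as possible before letting the rest of the pattern try.
`search` walks the string left to right and returns the first match it finds.
The match spans [1:5] → '45-i'.
Captured: group 1 = '45-'.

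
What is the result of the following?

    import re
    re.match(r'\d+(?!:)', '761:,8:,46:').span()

(0, 2)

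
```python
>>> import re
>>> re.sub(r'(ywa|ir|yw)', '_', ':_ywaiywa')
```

':__i_'

Alternation tries branches left to right and keeps the first one that lets the overall match succeed at that position.
Every occurrence is swapped for '_'.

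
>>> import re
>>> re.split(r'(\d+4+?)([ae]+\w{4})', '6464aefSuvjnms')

['', '6464', 'aefSuv', 'jnms']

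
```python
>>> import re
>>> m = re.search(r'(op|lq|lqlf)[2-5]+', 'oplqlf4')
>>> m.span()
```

`re.search` scans for the first position where the pattern succeeds.
The match spans [2:7] → 'lqlf4'.
Captured: group 1 = 'lqlf'.

(2, 7)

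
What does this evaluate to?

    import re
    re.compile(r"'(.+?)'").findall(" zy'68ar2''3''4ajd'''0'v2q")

['68ar2', '3', '4ajd', "'0"]

A `+?`/`*?`/`{m,n}?` starts at its minimum and grows only as far as needed for what follows to match.
Because there's exactly one group, `findall` drops the full match and keeps group 1 from each hit.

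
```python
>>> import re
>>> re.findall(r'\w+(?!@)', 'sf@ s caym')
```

['s', 's', 'caym']

Because the assertion is negative and zero-width, positions next to the forbidden text are skipped.
With no groups in the pattern, `findall` gives back each whole match — 3 here.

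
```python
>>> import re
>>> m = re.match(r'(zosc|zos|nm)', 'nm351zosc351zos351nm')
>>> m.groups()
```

('nm',)

`match` is anchored at position 0; if the pattern doesn't fit there, it returns None.
The match spans [0:2] → 'nm'.
Captured: group 1 = 'nm'.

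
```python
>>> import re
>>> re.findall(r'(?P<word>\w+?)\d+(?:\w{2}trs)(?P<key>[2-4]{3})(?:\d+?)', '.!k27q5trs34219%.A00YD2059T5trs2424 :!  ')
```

Because the quantifier is non-greedy, it stops expanding at the earliest point where the rest of the pattern can succeed.
2 groups means each result is a tuple of 2 captured strings — 2 here.

[('k', '342'), ('A00YD', '242')]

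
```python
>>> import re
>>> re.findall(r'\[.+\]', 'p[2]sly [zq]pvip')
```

['[2]sly [zq]']

Scanning left to right: at [1:12] → '[2]sly [zq]'.
No capturing groups, so `findall` returns the 1 full match string.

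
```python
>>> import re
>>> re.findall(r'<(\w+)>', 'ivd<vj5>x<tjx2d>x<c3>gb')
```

Matches: at [3:8] match '<vj5>', group 1 = 'vj5'; at [9:16] match '<tjx2d>', group 1 = 'tjx2d'; at [17:21] match '<c3>', group 1 = 'c3'.
One capturing group, so `findall` returns just the captured substring from each match — 3 in all.

['vj5', 'tjx2d', 'c3']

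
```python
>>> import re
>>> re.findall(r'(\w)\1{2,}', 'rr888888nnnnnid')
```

['8', 'n']

The backreference `\1` re-matches whatever the first group consumed, character for character.
With a single group, `findall` returns only what that group captured — 2 items.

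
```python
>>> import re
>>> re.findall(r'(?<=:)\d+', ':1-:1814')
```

The `(?=…)`/`(?<=…)` assertion just peeks at neighbouring text; it doesn't advance the match position.
Scanning left to right: at [1:2] → '1'; at [4:8] → '1814'.
No capturing groups, so `findall` returns the 2 full match strings.

['1', '1814']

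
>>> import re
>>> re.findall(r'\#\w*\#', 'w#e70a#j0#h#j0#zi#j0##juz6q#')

['#e70a#', '#h#', '#zi#', '##']

Matches: at [1:7] → '#e70a#'; at [9:12] → '#h#'; at [14:18] → '#zi#'; at [20:22] → '##'.
`findall` yields the raw match text (4 of them) because the pattern has no groups.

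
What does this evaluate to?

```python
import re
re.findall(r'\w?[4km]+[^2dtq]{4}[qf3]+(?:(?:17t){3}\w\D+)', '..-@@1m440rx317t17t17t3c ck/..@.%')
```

['1m440rx317t17t17t3c ck/..@.%']

Pattern: optionally a word character, then one or more of one of [4km], then exactly 4 of any character except [2dtq]; then one or more of one of [qf3]; then the literal '17t' repeated 3 times, then a word character, then one or more of a non-digit (non-capturing group).
Scanning left to right: at [5:33] → '1m440rx317t17t17t3c ck/..@.%'.
Since nothing is captured, `findall` lists the 1 matched substring directly.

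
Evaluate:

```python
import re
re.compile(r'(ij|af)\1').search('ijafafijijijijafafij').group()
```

'afaf'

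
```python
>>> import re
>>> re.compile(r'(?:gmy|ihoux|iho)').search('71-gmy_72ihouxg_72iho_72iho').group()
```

Unlike `match`, `search` isn't anchored — it looks for the pattern anywhere in the string.
The match spans [3:6] → 'gmy'.

'gmy'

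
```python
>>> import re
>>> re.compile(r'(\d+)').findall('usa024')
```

Pattern: one or more of a digit (captured).
Scanning left to right: at [3:6] match '024', group 1 = '024'.
`findall` collects group 1 from the one match (1 total).

['024']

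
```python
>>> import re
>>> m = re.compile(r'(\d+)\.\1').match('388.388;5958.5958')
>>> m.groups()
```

('388',)

After group 1 captures some text, `\1` only succeeds where that same text appears again.
`re.match` won't scan ahead — the pattern has to work from the very first character.
The match spans [0:7] → '388.388'.
Captured: group 1 = '388'.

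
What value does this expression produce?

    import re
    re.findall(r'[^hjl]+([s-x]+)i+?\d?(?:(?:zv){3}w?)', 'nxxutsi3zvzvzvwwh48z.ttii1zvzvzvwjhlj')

The pattern matches one or more of any character except [hjl]; then one or more of a character in [s-x] (captured); then one or more of the literal 'i' (lazy), then optionally a digit; then the literal 'zv' repeated 3 times, then optionally the literal 'w' (non-capturing group).
Because there's exactly one group, `findall` drops the full match and keeps group 1 from each hit.

['s', 't']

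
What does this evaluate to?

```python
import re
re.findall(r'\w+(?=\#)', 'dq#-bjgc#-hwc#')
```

Lookahead/lookbehind check context without consuming it, so the matched span excludes the asserted characters.
Since nothing is captured, `findall` lists the 3 matched substrings directly.

['dq', 'bjgc', 'hwc']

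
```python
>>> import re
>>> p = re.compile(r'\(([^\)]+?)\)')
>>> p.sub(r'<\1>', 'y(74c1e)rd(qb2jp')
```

'y<74c1e>rd(qb2jp'

`\1` in the replacement pulls in group 1's text for each match.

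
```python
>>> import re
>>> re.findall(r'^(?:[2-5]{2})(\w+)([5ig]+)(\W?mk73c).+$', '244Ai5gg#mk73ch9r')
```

The pattern matches anchored at the start of the string; then exactly 2 of a character in [2-5] (non-capturing group); then one or more of a word character (captured); then one or more of one of [5ig] (captured); then optionally a non-word character, then the literal 'mk7', then the literal '3c' (captured); then one or more of any character; then anchored at the end.
Walking the string: at [0:17] match '244Ai5gg#mk73ch9r', groups = ('4Ai5g', 'g', '#mk73c').
3 groups means the one result is a tuple of 3 captured strings — 1 here.

[('4Ai5g', 'g', '#mk73c')]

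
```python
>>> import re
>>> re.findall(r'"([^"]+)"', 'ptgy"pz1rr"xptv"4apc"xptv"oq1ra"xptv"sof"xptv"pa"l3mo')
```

['pz1rr', '4apc', 'oq1ra', 'sof', 'pa']

Because there's exactly one group, `findall` drops the full match and keeps group 1 from each hit.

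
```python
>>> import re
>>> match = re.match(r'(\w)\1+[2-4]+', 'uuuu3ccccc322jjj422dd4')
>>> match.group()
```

The backreference `\1` re-matches whatever the first group consumed, character for character.
`re.match` won't scan ahead — the pattern has to work from the very first character.
The match spans [0:5] → 'uuuu3'.
Captured: group 1 = 'u'.

'uuuu3'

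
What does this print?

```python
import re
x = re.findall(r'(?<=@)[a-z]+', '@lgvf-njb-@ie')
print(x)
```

Because the assertion is zero-width, the text it checks is not consumed and won't appear in the result.
No capturing groups, so `findall` returns the 2 full match strings.

['lgvf', 'ie']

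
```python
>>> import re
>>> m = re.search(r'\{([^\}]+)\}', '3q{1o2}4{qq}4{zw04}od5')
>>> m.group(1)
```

'1o2'

The match spans [2:7] → '{1o2}'.
Captured: group 1 = '1o2'.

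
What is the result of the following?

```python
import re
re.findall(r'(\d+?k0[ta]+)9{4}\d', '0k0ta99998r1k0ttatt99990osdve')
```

With a single group, `findall` returns only what that group captured — 2 items.

['0k0ta', '1k0ttatt']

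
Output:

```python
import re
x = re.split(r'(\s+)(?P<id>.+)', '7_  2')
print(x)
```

['7_', '  ', '2', '']

With a capturing group present, the delimiter's captured portion is kept in the result list.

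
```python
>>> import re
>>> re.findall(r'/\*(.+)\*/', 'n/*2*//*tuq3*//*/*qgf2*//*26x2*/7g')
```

Scanning left to right: at [1:32] match '/*2*//*tuq3*//*/*qgf2*//*26x2*/', group 1 = '2*//*tuq3*//*/*qgf2*//*26x2'.
Because there's exactly one group, `findall` drops the full match and keeps group 1 from the one hit.

['2*//*tuq3*//*/*qgf2*//*26x2']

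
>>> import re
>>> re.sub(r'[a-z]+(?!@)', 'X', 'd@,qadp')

'd@,X'

A negative assertion filters positions out without eating any characters.
Every occurrence is swapped for 'X'.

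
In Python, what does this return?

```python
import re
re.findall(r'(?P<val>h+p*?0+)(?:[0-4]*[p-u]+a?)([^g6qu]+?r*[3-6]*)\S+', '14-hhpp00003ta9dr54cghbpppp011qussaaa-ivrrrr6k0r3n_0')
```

With 2 capturing groups, `findall` returns a 2-tuple per match.

[('hhpp0000', '9')]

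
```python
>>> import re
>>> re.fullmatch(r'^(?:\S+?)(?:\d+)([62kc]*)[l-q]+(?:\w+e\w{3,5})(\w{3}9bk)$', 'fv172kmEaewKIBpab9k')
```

`re.fullmatch` is like wrapping the pattern in `^…$` (in single-line mode).
Here the string isn't matched end-to-end, so the call returns None.

None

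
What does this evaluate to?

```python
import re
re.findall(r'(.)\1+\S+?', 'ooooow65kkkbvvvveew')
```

['o', 'k', 'v']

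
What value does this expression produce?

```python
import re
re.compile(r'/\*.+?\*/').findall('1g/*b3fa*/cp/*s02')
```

Since nothing is captured, `findall` lists the 1 matched substring directly.

['/*b3fa*/']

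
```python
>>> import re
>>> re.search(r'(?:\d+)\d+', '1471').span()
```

(0, 4)

This matches one or more of a digit (non-capturing group); then one or more of a digit.
Unlike `match`, `search` isn't anchored — it looks for the pattern anywhere in the string.
The match spans [0:4] → '1471'.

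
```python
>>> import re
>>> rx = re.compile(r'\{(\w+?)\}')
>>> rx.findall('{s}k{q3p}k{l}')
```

Because there's exactly one group, `findall` drops the full match and keeps group 1 from each hit.

['s', 'q3p', 'l']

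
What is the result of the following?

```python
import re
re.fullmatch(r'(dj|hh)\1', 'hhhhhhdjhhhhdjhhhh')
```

`re.fullmatch` is like wrapping the pattern in `^…$` (in single-line mode).
Here the string isn't matched end-to-end, so the call returns None.

None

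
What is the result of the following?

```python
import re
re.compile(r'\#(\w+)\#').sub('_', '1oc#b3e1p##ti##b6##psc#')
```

'1oc____'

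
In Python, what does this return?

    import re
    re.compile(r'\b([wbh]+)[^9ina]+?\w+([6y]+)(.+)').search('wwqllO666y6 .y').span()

The match spans [0:14] → 'wwqllO666y6 .y'.

(0, 14)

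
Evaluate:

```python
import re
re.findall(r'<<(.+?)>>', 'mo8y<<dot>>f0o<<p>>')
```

Scanning left to right: at [4:11] match '<<dot>>', group 1 = 'dot'; at [14:19] match '<<p>>', group 1 = 'p'.
`findall` collects group 1 from each match (2 total).

['dot', 'p']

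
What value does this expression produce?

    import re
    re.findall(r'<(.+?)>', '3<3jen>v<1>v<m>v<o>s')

['3jen', '1', 'm', 'o']

A non-greedy quantifier consumes as few characters as it can — just enough that the remainder of the pattern still matches from where it stops; whatever follows it matches normally.
One capturing group, so `findall` returns just the captured substring from each match — 4 in all.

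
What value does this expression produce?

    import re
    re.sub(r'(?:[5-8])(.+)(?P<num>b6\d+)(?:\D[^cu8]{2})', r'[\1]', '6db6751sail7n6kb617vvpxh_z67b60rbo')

This matches a character in [5-8] (non-capturing group); then one or more of any character (captured); then the literal 'b6', then one or more of a digit (captured as 'num'); then a non-digit, then exactly 2 of any character except [cu8] (non-capturing group).
The replacement refers to a captured group, so each match is rewritten using its own captured text.

'[db6751sail7n6kb617vvpxh_z67]'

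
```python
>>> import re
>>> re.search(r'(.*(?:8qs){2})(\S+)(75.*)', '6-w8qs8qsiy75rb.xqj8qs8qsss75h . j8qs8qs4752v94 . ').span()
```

Pattern: zero or more of any character, then the literal '8qs' repeated 2 times (captured); then one or more of a non-whitespace character (captured); then the literal '75', then zero or more of any character (captured).
The match spans [0:50] → '6-w8qs8qsiy75rb.xqj8qs8qsss75h . j8qs8qs4752v94 . '.

(0, 50)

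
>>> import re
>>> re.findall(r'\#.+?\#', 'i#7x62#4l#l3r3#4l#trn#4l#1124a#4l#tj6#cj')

['#7x62#', '#l3r3#', '#trn#', '#1124a#', '#tj6#']

Matches: at [1:7] → '#7x62#'; at [9:15] → '#l3r3#'; at [17:22] → '#trn#'; at [24:31] → '#1124a#'; at [33:38] → '#tj6#'.
Since nothing is captured, `findall` lists the 5 matched substrings directly.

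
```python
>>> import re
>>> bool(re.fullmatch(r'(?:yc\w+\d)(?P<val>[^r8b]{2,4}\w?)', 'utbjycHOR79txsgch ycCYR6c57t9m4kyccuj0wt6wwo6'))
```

`re.fullmatch` is like wrapping the pattern in `^…$` (in single-line mode).
Here the string isn't matched end-to-end, so the call returns None, and `bool(None)` is False.

False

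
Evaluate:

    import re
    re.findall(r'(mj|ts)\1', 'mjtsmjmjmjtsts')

A backreference is literal: `\1` must see the identical characters the first group matched.
Because there's exactly one group, `findall` drops the full match and keeps group 1 from each hit.

['mj', 'ts']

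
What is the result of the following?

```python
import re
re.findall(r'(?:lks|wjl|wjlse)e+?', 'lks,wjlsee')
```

['wjlsee']

Walking the string: at [4:10] → 'wjlsee'.
With no groups in the pattern, `findall` gives back each whole match — 1 here.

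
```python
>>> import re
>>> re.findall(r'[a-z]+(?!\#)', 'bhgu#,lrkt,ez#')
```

Because the assertion is negative and zero-width, positions next to the forbidden text are skipped.
Matches: at [0:3] → 'bhg'; at [6:10] → 'lrkt'; at [11:12] → 'e'.
`findall` yields the raw match text (3 of them) because the pattern has no groups.

['bhg', 'lrkt', 'e']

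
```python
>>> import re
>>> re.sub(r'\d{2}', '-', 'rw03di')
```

This matches exactly 2 of a digit.
Matches: at [2:4] → '03'.
`sub` substitutes '-' at each match site.

'rw-di'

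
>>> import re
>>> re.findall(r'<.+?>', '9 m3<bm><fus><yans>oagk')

Matches: at [4:8] → '<bm>'; at [8:13] → '<fus>'; at [13:19] → '<yans>'.
No capturing groups, so `findall` returns the 3 full match strings.

['<bm>', '<fus>', '<yans>']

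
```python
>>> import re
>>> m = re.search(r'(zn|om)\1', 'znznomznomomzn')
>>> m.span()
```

(0, 4)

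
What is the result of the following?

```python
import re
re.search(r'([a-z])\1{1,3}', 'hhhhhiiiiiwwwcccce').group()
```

The backreference `\1` re-matches whatever the first group consumed, character for character.
Unlike `match`, `search` isn't anchored — it looks for the pattern anywhere in the string.
The match spans [0:4] → 'hhhh'.
Captured: group 1 = 'h'.

'hhhh'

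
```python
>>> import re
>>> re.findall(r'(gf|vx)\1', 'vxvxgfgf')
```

['vx', 'gf']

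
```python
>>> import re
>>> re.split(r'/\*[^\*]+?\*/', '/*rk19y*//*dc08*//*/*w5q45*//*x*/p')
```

Splitting on the pattern gives 5 pieces.

['', '', '/*', '', 'p']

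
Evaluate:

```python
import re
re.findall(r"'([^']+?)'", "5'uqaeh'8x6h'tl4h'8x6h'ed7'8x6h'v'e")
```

['uqaeh', 'tl4h', 'ed7', 'v']

With a single group, `findall` returns only what that group captured — 4 items.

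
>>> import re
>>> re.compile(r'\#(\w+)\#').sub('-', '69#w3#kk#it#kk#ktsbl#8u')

Matches: at [2:6] → '#w3#'; at [8:12] → '#it#'; at [14:21] → '#ktsbl#'.
`sub` substitutes '-' at each match site.

'69-kk-kk-8u'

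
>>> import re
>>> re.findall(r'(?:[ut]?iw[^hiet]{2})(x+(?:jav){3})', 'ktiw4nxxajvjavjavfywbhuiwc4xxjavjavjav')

Pattern: optionally one of [ut], then the literal 'iw', then exactly 2 of any character except [hiet] (non-capturing group); then one or more of a literal 'x', then the literal 'jav' repeated 3 times (captured).
Scanning left to right: at [22:38] match 'uiwc4xxjavjavjav', group 1 = 'xxjavjavjav'.
Because there's exactly one group, `findall` drops the full match and keeps group 1 from the one hit.

['xxjavjavjav']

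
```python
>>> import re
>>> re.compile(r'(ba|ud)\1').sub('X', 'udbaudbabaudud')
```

'udbaudXX'

The backreference `\1` re-matches whatever the first group consumed, character for character.
Matches: at [6:10] → 'baba'; at [10:14] → 'udud'.
`sub` substitutes 'X' at each match site.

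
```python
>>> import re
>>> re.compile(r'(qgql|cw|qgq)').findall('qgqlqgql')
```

`|` is ordered: at each position the engine commits to the first alternative that works.
Walking the string: at [0:4] match 'qgql', group 1 = 'qgql'; at [4:8] match 'qgql', group 1 = 'qgql'.
`findall` collects group 1 from each match (2 total).

['qgql', 'qgql']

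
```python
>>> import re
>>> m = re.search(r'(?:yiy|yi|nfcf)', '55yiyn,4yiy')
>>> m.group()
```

'yiy'

`|` is ordered: at each position the engine commits to the first alternative that works.
The match spans [2:5] → 'yiy'.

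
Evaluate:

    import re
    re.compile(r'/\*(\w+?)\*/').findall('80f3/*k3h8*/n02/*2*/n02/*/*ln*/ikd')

['k3h8', '2', 'ln']

Scanning left to right: at [4:12] match '/*k3h8*/', group 1 = 'k3h8'; at [15:20] match '/*2*/', group 1 = '2'; at [25:31] match '/*ln*/', group 1 = 'ln'.
Because there's exactly one group, `findall` drops the full match and keeps group 1 from each hit.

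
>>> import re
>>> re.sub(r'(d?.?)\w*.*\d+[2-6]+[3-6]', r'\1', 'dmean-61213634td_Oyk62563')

Pattern: optionally the literal 'd', then optionally any character (captured); then zero or more of a word character, then zero or more of any character; then one or more of a digit, then one or more of a character in [2-6], then a character in [3-6].
The replacement refers to a captured group, so each match is rewritten using its own captured text.

'dm'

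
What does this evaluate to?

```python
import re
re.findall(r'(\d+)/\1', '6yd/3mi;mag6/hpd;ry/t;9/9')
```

['9']

`\1` has to match the exact text group 1 already captured.
Walking the string: at [22:25] match '9/9', group 1 = '9'.
With a single group, `findall` returns only what that group captured — 1 item.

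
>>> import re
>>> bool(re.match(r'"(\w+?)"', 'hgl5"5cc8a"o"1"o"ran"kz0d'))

`re.match` only tries the pattern at the start of the string.
Here position 0 doesn't satisfy it, so the call returns None, and `bool(None)` is False.

False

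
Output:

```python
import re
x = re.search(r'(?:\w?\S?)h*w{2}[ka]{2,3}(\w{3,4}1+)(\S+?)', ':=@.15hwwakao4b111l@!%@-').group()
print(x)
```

This matches optionally a word character, then optionally a non-whitespace character (non-capturing group); then zero or more of the literal 'h', then exactly 2 of the literal 'w', then 2 to 3 of one of [ka]; then 3 to 4 of a word character, then one or more of a literal '1' (captured); then one or more of a non-whitespace character (lazy) (captured).
The `?` after the quantifier makes it lazy — it takes as little as possible before letting the rest of the pattern try.
`re.search` tries every starting position until one works.
The match spans [4:19] → '15hwwakao4b111l'.
Captured: group 1 = 'o4b111', group 2 = 'l'.

15hwwakao4b111l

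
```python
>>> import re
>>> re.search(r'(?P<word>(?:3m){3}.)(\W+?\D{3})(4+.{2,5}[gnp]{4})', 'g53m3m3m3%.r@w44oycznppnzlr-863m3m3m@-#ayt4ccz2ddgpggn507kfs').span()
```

Pattern: the literal '3m' repeated 3 times, then any character (captured as 'word'); then one or more of a non-word character (lazy), then exactly 3 of a non-digit (captured); then one or more of a literal '4', then 2 to 5 of any character, then exactly 4 of one of [gnp] (captured).
The match spans [2:24] → '3m3m3m3%.r@w44oycznppn'.

(2, 24)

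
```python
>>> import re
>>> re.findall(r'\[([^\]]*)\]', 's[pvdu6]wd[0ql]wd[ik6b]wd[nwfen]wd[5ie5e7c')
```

['pvdu6', '0ql', 'ik6b', 'nwfen']

Walking the string: at [1:8] match '[pvdu6]', group 1 = 'pvdu6'; at [10:15] match '[0ql]', group 1 = '0ql'; at [17:23] match '[ik6b]', group 1 = 'ik6b'; at [25:32] match '[nwfen]', group 1 = 'nwfen'.
Because there's exactly one group, `findall` drops the full match and keeps group 1 from each hit.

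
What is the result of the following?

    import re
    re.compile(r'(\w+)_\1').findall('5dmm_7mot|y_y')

['y']

The backreference `\1` re-matches whatever the first group consumed, character for character.
Matches: at [10:13] match 'y_y', group 1 = 'y'.
With a single group, `findall` returns only what that group captured — 1 item.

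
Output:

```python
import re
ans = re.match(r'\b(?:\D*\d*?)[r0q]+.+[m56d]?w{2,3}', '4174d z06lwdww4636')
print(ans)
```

None

This matches a word boundary (`\b`, zero-width); then zero or more of a non-digit, then zero or more of a digit (lazy) (non-capturing group); then one or more of one of [r0q], then one or more of any character; then optionally one of [m56d], then 2 to 3 of the literal 'w'.
With `match`, the pattern is implicitly anchored at the beginning.
Here the pattern fails at index 0, so the call returns None.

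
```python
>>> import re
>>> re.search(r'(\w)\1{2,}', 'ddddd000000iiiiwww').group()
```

`\1` has to match the exact text group 1 already captured.
`re.search` scans for the first position where the pattern succeeds.
The match spans [0:5] → 'ddddd'.
Captured: group 1 = 'd'.

'ddddd'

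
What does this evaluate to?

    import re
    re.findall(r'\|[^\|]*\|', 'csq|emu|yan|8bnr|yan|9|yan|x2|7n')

Since nothing is captured, `findall` lists the 4 matched substrings directly.

['|emu|', '|8bnr|', '|9|', '|x2|']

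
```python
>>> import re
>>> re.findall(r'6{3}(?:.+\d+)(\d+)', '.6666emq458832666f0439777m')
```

['7']

One capturing group, so `findall` returns just the captured substring from the one match — 1 in all.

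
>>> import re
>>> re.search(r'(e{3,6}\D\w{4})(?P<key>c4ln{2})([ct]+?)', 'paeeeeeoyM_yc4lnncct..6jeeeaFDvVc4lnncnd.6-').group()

Pattern: 3 to 6 of a literal 'e', then a non-digit, then exactly 4 of a word character (captured); then the literal 'c4l', then exactly 2 of a literal 'n' (captured as 'key'); then one or more of one of [ct] (lazy) (captured).
`re.search` tries every starting position until one works.
The match spans [2:18] → 'eeeeeoyM_yc4lnnc'.
Captured: group 1 = 'eeeeeoyM_y', group 2 = 'c4lnn', group 3 = 'c'.

'eeeeeoyM_yc4lnnc'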